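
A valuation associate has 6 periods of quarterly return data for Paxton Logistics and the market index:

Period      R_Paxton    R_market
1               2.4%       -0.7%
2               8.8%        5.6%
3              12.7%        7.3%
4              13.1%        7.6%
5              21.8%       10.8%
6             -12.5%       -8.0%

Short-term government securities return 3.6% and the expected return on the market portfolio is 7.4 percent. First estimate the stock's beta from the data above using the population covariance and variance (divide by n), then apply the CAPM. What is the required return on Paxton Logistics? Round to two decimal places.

9.99%

Mean R_i = (2.4 + 8.8 + 12.7 + 13.1 + 21.8 − 12.5) / 6 = 7.7167%
Mean R_m = (-0.7 + 5.6 + 7.3 + 7.6 + 10.8 − 8.0) / 6 = 3.7667%
Σ(R_i − R̄_i)(R_m − R̄_m) = 400.9133  ⇒  Cov = 400.9133 / 6 = 66.8189
Σ(R_m − R̄_m)² = 238.4133  ⇒  Var(R_m) = 238.4133 / 6 = 39.7356
β = Cov / Var(R_m) = 66.8189 / 39.7356 = 1.6816
MRP = 7.4% − 3.6% = 3.80%
E(R) = R_f + β × MRP = 3.6% + 1.6816 × 3.8% = 9.99%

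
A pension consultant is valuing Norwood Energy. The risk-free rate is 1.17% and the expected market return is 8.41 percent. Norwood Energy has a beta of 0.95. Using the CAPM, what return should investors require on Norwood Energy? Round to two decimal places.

Market risk premium = E(R_m) − R_f = 8.41% − 1.17% = 7.24%
E(R) = R_f + β × MRP = 1.17% + 0.95 × 7.24% = 8.05%

8.05%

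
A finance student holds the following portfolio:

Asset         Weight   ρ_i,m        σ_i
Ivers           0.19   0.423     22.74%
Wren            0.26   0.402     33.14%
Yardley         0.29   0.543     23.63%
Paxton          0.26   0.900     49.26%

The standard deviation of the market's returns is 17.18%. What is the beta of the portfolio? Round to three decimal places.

β_Ivers = 0.423 × 22.74% / 17.18% = 0.5599
β_Wren = 0.402 × 33.14% / 17.18% = 0.7755
β_Yardley = 0.543 × 23.63% / 17.18% = 0.7469
β_Paxton = 0.900 × 49.26% / 17.18% = 2.5806
β_P = Σ w_i β_i = 0.19×0.5599 + 0.26×0.7755 + 0.29×0.7469 + 0.26×2.5806 = 1.1956

1.196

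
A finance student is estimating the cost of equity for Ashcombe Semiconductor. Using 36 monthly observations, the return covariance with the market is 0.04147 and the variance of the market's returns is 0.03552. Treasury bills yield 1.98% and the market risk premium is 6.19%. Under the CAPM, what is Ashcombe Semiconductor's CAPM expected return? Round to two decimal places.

β = Cov(R_i, R_m) / Var(R_m) = 0.04147 / 0.03552 = 1.1675
E(R) = R_f + β × MRP = 1.98% + 1.1675 × 6.19% = 9.21%

9.21%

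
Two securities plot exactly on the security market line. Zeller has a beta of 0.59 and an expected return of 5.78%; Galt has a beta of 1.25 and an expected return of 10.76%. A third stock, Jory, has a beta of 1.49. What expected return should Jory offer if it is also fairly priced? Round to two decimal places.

MRP (SML slope) = (10.76% − 5.78%) / (1.25 − 0.59) = 4.98% / 0.66 = 7.5455%
R_f (intercept) = 5.78% − 0.59 × 7.5455% = 1.3282%
E(R_Jory) = R_f + β × MRP = 1.3282% + 1.49 × 7.5455% = 12.57%

12.57%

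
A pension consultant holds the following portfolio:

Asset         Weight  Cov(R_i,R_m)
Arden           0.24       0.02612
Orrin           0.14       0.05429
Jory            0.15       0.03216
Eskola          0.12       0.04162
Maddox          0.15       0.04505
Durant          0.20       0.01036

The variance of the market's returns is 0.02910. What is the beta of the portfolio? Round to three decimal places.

β_Arden = 0.02612 / 0.02910 = 0.8976
β_Orrin = 0.05429 / 0.02910 = 1.8656
β_Jory = 0.03216 / 0.02910 = 1.1052
β_Eskola = 0.04162 / 0.02910 = 1.4302
β_Maddox = 0.04505 / 0.02910 = 1.5481
β_Durant = 0.01036 / 0.02910 = 0.3560
β_P = Σ w_i β_i = 0.24×0.8976 + 0.14×1.8656 + 0.15×1.1052 + 0.12×1.4302 + 0.15×1.5481 + 0.20×0.3560 = 1.1174

1.117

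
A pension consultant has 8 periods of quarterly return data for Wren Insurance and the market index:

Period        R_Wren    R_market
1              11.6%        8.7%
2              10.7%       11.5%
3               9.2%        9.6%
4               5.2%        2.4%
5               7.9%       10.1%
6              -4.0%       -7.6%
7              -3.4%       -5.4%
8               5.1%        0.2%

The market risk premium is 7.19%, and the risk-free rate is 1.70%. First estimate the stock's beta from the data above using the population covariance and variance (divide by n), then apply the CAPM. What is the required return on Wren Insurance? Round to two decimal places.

Mean R_i = (11.6 + 10.7 + 9.2 + 5.2 + 7.9 − 4.0 − 3.4 + 5.1) / 8 = 5.2875%
Mean R_m = (8.7 + 11.5 + 9.6 + 2.4 + 10.1 − 7.6 − 5.4 + 0.2) / 8 = 3.6875%
Σ(R_i − R̄_i)(R_m − R̄_m) = 298.3588  ⇒  Cov = 298.3588 / 8 = 37.2949
Σ(R_m − R̄_m)² = 386.0488  ⇒  Var(R_m) = 386.0488 / 8 = 48.2561
β = Cov / Var(R_m) = 37.2949 / 48.2561 = 0.7729
E(R) = R_f + β × MRP = 1.70% + 0.7729 × 7.19% = 7.26%

7.26%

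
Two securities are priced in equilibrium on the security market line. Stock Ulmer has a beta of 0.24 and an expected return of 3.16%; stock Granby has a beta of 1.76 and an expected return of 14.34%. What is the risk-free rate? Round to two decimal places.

Both satisfy E(R) = R_f + β·MRP, so the slope of the SML is
MRP = (14.34% − 3.16%) / (1.76 − 0.24) = 11.18% / 1.52 = 7.3553%
R_f = E(R_Ulmer) − β_Ulmer·MRP = 3.16% − 0.24 × 7.3553% = 1.3947%

1.39%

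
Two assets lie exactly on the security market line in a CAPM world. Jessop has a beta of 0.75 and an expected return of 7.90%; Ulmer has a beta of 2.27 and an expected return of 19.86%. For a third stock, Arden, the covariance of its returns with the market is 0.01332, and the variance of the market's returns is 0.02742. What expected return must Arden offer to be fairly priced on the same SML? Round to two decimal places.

5.82%

MRP = (19.86% − 7.90%) / (2.27 − 0.75) = 7.8684%
R_f = 7.90% − 0.75 × 7.8684% = 1.9987%
β_Arden = Cov / Var(R_m) = 0.01332 / 0.02742 = 0.4858
E(R_Arden) = R_f + β × MRP = 1.9987% + 0.4858 × 7.8684% = 5.82%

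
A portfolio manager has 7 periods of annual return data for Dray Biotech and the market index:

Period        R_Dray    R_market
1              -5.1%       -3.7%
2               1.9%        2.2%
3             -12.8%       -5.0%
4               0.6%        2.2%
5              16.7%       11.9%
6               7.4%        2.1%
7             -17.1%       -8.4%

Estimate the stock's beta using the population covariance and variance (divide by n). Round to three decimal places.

1.692

Mean R_i = (-5.1 + 1.9 − 12.8 + 0.6 + 16.7 + 7.4 − 17.1) / 7 = -1.2000%
Mean R_m = (-3.7 + 2.2 − 5.0 + 2.2 + 11.9 + 2.1 − 8.4) / 7 = 0.1857%
Σ(R_i − R̄_i)(R_m − R̄_m) = 447.8400  ⇒  Cov = 447.8400 / 7 = 63.9771
Σ(R_m − R̄_m)² = 264.7086  ⇒  Var(R_m) = 264.7086 / 7 = 37.8155
β = Cov / Var(R_m) = 63.9771 / 37.8155 = 1.6918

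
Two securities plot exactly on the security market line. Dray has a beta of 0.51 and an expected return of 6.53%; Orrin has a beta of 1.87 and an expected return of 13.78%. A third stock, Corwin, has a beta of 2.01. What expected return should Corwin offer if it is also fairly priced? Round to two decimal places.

14.53%

MRP (SML slope) = (13.78% − 6.53%) / (1.87 − 0.51) = 7.25% / 1.36 = 5.3309%
R_f (intercept) = 6.53% − 0.51 × 5.3309% = 3.8112%
E(R_Corwin) = R_f + β × MRP = 3.8112% + 2.01 × 5.3309% = 14.53%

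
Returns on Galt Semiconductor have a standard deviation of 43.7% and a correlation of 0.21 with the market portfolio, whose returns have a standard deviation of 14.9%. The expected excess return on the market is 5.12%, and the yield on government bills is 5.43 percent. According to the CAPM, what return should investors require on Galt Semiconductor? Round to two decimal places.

β = ρ × σ_i / σ_m = 0.21 × 43.7% / 14.9% = 0.6159
E(R) = 5.43% + 0.6159 × 5.12% = 8.58%

8.58%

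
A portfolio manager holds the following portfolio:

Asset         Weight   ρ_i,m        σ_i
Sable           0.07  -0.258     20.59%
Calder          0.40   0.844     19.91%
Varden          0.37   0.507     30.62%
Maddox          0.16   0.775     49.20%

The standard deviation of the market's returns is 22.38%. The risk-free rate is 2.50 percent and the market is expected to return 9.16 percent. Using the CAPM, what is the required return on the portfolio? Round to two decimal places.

7.91%

β_Sable = -0.258 × 20.59% / 22.38% = -0.2374
β_Calder = 0.844 × 19.91% / 22.38% = 0.7509
β_Varden = 0.507 × 30.62% / 22.38% = 0.6937
β_Maddox = 0.775 × 49.20% / 22.38% = 1.7038
β_P = Σ w_i β_i = 0.07×-0.2374 + 0.40×0.7509 + 0.37×0.6937 + 0.16×1.7038 = 0.8130
MRP = 9.16% − 2.50% = 6.66%
E(R_P) = R_f + β_P × MRP = 2.50% + 0.8130 × 6.66% = 7.91%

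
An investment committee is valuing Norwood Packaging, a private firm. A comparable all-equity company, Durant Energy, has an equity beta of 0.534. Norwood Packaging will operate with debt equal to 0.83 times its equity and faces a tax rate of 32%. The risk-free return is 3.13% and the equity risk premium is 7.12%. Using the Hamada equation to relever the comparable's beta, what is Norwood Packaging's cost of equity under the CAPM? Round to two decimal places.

β_L = β_U × [1 + (1 − t)(D/E)] = 0.534 × [1 + (1 − 0.32) × 0.83]
    = 0.534 × [1 + 0.68 × 0.83] = 0.534 × 1.5644 = 0.8354
E(R) = R_f + β_L × MRP = 3.13% + 0.8354 × 7.12% = 9.08%

9.08%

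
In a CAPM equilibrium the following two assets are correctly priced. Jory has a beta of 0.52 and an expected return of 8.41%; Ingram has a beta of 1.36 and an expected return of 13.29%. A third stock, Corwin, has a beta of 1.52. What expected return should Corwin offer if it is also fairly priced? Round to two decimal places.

14.22%

MRP (SML slope) = (13.29% − 8.41%) / (1.36 − 0.52) = 4.88% / 0.84 = 5.8095%
R_f (intercept) = 8.41% − 0.52 × 5.8095% = 5.3891%
E(R_Corwin) = R_f + β × MRP = 5.3891% + 1.52 × 5.8095% = 14.22%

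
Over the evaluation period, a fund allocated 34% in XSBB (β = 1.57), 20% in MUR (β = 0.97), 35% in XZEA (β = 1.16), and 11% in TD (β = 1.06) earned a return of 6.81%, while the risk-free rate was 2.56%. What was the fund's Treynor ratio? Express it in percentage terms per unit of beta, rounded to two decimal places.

3.40%

β_P = 0.34×1.57 + 0.20×0.97 + 0.35×1.16 + 0.11×1.06 = 1.2504
Treynor = (R_P − R_f) / β_P = (6.81% − 2.56%) / 1.2504 = 4.25% / 1.2504 = 3.40%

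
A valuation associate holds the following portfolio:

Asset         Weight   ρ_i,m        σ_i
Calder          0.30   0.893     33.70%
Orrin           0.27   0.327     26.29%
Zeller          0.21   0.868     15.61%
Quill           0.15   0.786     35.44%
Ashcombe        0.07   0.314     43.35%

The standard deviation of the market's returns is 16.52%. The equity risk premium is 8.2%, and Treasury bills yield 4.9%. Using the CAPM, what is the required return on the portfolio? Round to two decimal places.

β_Calder = 0.893 × 33.70% / 16.52% = 1.8217
β_Orrin = 0.327 × 26.29% / 16.52% = 0.5204
β_Zeller = 0.868 × 15.61% / 16.52% = 0.8202
β_Quill = 0.786 × 35.44% / 16.52% = 1.6862
β_Ashcombe = 0.314 × 43.35% / 16.52% = 0.8240
β_P = Σ w_i β_i = 0.30×1.8217 + 0.27×0.5204 + 0.21×0.8202 + 0.15×1.6862 + 0.07×0.8240 = 1.1699
E(R_P) = R_f + β_P × MRP = 4.9% + 1.1699 × 8.2% = 14.49%

14.49%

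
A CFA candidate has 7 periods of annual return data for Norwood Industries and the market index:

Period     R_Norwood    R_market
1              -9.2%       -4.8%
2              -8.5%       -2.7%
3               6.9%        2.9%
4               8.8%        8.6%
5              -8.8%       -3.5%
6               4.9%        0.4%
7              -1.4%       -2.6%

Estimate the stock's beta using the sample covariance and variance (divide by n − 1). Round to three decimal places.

Mean R_i = (-9.2 − 8.5 + 6.9 + 8.8 − 8.8 + 4.9 − 1.4) / 7 = -1.0429%
Mean R_m = (-4.8 − 2.7 + 2.9 + 8.6 − 3.5 + 0.4 − 2.6) / 7 = -0.2429%
Σ(R_i − R̄_i)(R_m − R̄_m) = 197.4271  ⇒  Cov = 197.4271 / 6 = 32.9045
Σ(R_m − R̄_m)² = 131.4571  ⇒  Var(R_m) = 131.4571 / 6 = 21.9095
β = Cov / Var(R_m) = 32.9045 / 21.9095 = 1.5018

1.502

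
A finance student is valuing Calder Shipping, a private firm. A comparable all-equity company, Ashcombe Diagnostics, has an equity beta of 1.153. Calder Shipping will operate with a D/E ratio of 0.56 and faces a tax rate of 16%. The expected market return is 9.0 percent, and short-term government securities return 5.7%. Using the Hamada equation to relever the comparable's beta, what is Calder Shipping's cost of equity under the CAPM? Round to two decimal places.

11.29%

β_L = β_U × [1 + (1 − t)(D/E)] = 1.153 × [1 + (1 − 0.16) × 0.56]
    = 1.153 × [1 + 0.84 × 0.56] = 1.153 × 1.4704 = 1.6954
MRP = 9.0% − 5.7% = 3.30%
E(R) = R_f + β_L × MRP = 5.7% + 1.6954 × 3.3% = 11.29%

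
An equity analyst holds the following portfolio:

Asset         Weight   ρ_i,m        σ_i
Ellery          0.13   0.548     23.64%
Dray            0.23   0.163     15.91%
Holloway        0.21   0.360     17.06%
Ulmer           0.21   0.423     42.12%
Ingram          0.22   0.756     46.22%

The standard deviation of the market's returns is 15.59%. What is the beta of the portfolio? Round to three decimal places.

β_Ellery = 0.548 × 23.64% / 15.59% = 0.8310
β_Dray = 0.163 × 15.91% / 15.59% = 0.1663
β_Holloway = 0.360 × 17.06% / 15.59% = 0.3939
β_Ulmer = 0.423 × 42.12% / 15.59% = 1.1428
β_Ingram = 0.756 × 46.22% / 15.59% = 2.2413
β_P = Σ w_i β_i = 0.13×0.8310 + 0.23×0.1663 + 0.21×0.3939 + 0.21×1.1428 + 0.22×2.2413 = 0.9621

0.962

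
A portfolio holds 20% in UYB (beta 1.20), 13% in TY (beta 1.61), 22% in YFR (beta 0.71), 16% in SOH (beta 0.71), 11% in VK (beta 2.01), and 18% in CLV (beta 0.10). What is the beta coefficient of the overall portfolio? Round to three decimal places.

β_P = Σ w_i β_i = 0.20×1.20 + 0.13×1.61 + 0.22×0.71 + 0.16×0.71 + 0.11×2.01 + 0.18×0.10 = 0.9582

0.958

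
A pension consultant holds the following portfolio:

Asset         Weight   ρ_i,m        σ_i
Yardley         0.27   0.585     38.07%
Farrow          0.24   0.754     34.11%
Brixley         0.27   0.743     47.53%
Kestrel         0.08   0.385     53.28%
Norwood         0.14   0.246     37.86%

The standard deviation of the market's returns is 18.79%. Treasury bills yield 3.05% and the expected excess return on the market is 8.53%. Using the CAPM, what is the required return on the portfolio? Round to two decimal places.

β_Yardley = 0.585 × 38.07% / 18.79% = 1.1853
β_Farrow = 0.754 × 34.11% / 18.79% = 1.3688
β_Brixley = 0.743 × 47.53% / 18.79% = 1.8794
β_Kestrel = 0.385 × 53.28% / 18.79% = 1.0917
β_Norwood = 0.246 × 37.86% / 18.79% = 0.4957
β_P = Σ w_i β_i = 0.27×1.1853 + 0.24×1.3688 + 0.27×1.8794 + 0.08×1.0917 + 0.14×0.4957 = 1.3127
E(R_P) = R_f + β_P × MRP = 3.05% + 1.3127 × 8.53% = 14.25%

14.25%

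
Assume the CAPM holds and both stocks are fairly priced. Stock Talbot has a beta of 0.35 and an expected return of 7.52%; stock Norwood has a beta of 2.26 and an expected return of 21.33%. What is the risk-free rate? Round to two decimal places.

Both satisfy E(R) = R_f + β·MRP, so the slope of the SML is
MRP = (21.33% − 7.52%) / (2.26 − 0.35) = 13.81% / 1.91 = 7.2304%
R_f = E(R_Talbot) − β_Talbot·MRP = 7.52% − 0.35 × 7.2304% = 4.9894%

4.99%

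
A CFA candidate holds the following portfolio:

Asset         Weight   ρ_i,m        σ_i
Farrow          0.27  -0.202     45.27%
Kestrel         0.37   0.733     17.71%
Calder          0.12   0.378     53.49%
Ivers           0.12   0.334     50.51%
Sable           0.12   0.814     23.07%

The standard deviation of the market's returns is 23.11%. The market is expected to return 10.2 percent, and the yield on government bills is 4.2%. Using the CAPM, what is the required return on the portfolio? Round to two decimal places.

β_Farrow = -0.202 × 45.27% / 23.11% = -0.3957
β_Kestrel = 0.733 × 17.71% / 23.11% = 0.5617
β_Calder = 0.378 × 53.49% / 23.11% = 0.8749
β_Ivers = 0.334 × 50.51% / 23.11% = 0.7300
β_Sable = 0.814 × 23.07% / 23.11% = 0.8126
β_P = Σ w_i β_i = 0.27×-0.3957 + 0.37×0.5617 + 0.12×0.8749 + 0.12×0.7300 + 0.12×0.8126 = 0.3911
MRP = 10.2% − 4.2% = 6.00%
E(R_P) = R_f + β_P × MRP = 4.2% + 0.3911 × 6.0% = 6.55%

6.55%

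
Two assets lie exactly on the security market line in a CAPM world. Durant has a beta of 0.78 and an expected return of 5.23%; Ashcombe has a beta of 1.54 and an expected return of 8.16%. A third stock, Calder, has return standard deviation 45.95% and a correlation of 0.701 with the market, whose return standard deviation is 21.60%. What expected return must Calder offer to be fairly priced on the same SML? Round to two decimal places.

7.97%

MRP = (8.16% − 5.23%) / (1.54 − 0.78) = 3.8553%
R_f = 5.23% − 0.78 × 3.8553% = 2.2229%
β_Calder = ρ·σ_i/σ_m = 0.701 × 45.95 / 21.60 = 1.4912
E(R_Calder) = R_f + β × MRP = 2.2229% + 1.4912 × 3.8553% = 7.97%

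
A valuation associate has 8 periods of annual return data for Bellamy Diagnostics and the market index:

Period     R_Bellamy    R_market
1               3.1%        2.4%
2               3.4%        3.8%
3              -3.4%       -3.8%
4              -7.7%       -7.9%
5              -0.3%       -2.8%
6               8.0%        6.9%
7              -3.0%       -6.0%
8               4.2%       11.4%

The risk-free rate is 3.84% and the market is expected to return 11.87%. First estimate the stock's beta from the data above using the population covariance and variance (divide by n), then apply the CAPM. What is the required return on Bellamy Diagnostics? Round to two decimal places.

9.27%

Mean R_i = (3.1 + 3.4 − 3.4 − 7.7 − 0.3 + 8.0 − 3.0 + 4.2) / 8 = 0.5375%
Mean R_m = (2.4 + 3.8 − 3.8 − 7.9 − 2.8 + 6.9 − 6.0 + 11.4) / 8 = 0.5000%
Σ(R_i − R̄_i)(R_m − R̄_m) = 213.8800  ⇒  Cov = 213.8800 / 8 = 26.7350
Σ(R_m − R̄_m)² = 316.4600  ⇒  Var(R_m) = 316.4600 / 8 = 39.5575
β = Cov / Var(R_m) = 26.7350 / 39.5575 = 0.6759
MRP = 11.87% − 3.84% = 8.03%
E(R) = R_f + β × MRP = 3.84% + 0.6759 × 8.03% = 9.27%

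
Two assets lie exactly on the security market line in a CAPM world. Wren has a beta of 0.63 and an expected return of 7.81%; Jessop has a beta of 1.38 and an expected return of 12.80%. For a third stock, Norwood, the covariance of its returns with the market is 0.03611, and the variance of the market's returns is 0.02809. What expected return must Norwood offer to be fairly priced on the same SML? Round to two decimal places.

12.17%

MRP = (12.80% − 7.81%) / (1.38 − 0.63) = 6.6533%
R_f = 7.81% − 0.63 × 6.6533% = 3.6184%
β_Norwood = Cov / Var(R_m) = 0.03611 / 0.02809 = 1.2855
E(R_Norwood) = R_f + β × MRP = 3.6184% + 1.2855 × 6.6533% = 12.17%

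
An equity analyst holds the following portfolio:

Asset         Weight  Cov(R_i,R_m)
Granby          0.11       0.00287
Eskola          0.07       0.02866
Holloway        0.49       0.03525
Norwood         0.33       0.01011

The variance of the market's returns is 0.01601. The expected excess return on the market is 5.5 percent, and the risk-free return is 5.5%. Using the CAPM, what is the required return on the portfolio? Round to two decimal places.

β_Granby = 0.00287 / 0.01601 = 0.1793
β_Eskola = 0.02866 / 0.01601 = 1.7901
β_Holloway = 0.03525 / 0.01601 = 2.2017
β_Norwood = 0.01011 / 0.01601 = 0.6315
β_P = Σ w_i β_i = 0.11×0.1793 + 0.07×1.7901 + 0.49×2.2017 + 0.33×0.6315 = 1.4323
E(R_P) = R_f + β_P × MRP = 5.5% + 1.4323 × 5.5% = 13.38%

13.38%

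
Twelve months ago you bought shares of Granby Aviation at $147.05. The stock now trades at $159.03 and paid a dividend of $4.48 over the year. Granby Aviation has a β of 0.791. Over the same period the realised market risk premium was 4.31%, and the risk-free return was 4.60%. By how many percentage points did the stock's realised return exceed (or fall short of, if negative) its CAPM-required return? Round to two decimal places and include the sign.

Realised HPR = (P1 + D1 − P0) / P0 = (159.03 + 4.48 − 147.05) / 147.05 = 16.46 / 147.05 = 11.1935%
CAPM required = R_f + β·MRP = 4.60% + 0.791 × 4.31% = 8.00921%
α = realised − required = 11.1935% − 8.00921% = +3.18%

+3.18%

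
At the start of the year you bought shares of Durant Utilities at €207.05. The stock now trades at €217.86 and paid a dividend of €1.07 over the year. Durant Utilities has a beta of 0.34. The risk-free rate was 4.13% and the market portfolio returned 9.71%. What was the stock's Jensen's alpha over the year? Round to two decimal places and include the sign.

Realised HPR = (P1 + D1 − P0) / P0 = (217.86 + 1.07 − 207.05) / 207.05 = 11.88 / 207.05 = 5.7377%
MRP = 9.71% − 4.13% = 5.58%
CAPM required = R_f + β·MRP = 4.13% + 0.34 × 5.58% = 6.0272%
α = realised − required = 5.7377% − 6.0272% = -0.29%

-0.29%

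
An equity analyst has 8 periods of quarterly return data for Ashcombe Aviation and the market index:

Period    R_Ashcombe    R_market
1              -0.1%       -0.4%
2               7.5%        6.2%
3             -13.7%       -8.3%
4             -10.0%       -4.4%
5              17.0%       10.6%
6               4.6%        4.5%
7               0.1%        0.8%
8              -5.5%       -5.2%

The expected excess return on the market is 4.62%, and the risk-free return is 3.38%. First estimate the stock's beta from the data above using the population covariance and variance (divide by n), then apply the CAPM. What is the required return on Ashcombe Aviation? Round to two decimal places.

10.41%

Mean R_i = (-0.1 + 7.5 − 13.7 − 10.0 + 17.0 + 4.6 + 0.1 − 5.5) / 8 = -0.0125%
Mean R_m = (-0.4 + 6.2 − 8.3 − 4.4 + 10.6 + 4.5 + 0.8 − 5.2) / 8 = 0.4750%
Σ(R_i − R̄_i)(R_m − R̄_m) = 433.8775  ⇒  Cov = 433.8775 / 8 = 54.2347
Σ(R_m − R̄_m)² = 285.3350  ⇒  Var(R_m) = 285.3350 / 8 = 35.6669
β = Cov / Var(R_m) = 54.2347 / 35.6669 = 1.5206
E(R) = R_f + β × MRP = 3.38% + 1.5206 × 4.62% = 10.41%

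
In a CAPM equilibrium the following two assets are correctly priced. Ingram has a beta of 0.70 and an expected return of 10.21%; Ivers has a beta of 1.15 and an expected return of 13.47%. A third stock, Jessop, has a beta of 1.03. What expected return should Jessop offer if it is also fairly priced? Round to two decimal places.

12.60%

MRP (SML slope) = (13.47% − 10.21%) / (1.15 − 0.70) = 3.26% / 0.45 = 7.2444%
R_f (intercept) = 10.21% − 0.70 × 7.2444% = 5.1389%
E(R_Jessop) = R_f + β × MRP = 5.1389% + 1.03 × 7.2444% = 12.60%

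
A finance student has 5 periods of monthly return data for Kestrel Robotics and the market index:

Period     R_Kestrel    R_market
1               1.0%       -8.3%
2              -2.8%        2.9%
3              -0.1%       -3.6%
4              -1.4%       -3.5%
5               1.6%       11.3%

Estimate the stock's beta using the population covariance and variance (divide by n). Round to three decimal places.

0.028

Mean R_i = (1.0 − 2.8 − 0.1 − 1.4 + 1.6) / 5 = -0.3400%
Mean R_m = (-8.3 + 2.9 − 3.6 − 3.5 + 11.3) / 5 = -0.2400%
Σ(R_i − R̄_i)(R_m − R̄_m) = 6.5120  ⇒  Cov = 6.5120 / 5 = 1.3024
Σ(R_m − R̄_m)² = 229.9120  ⇒  Var(R_m) = 229.9120 / 5 = 45.9824
β = Cov / Var(R_m) = 1.3024 / 45.9824 = 0.0283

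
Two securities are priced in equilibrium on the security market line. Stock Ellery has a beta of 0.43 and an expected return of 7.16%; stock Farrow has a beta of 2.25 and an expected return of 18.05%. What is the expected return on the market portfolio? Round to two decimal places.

10.57%

Both satisfy E(R) = R_f + β·MRP, so the slope of the SML is
MRP = (18.05% − 7.16%) / (2.25 − 0.43) = 10.89% / 1.82 = 5.9835%
R_f = E(R_Ellery) − β_Ellery·MRP = 7.16% − 0.43 × 5.9835% = 4.5871%
E(R_m) = R_f + MRP = 4.5871% + 5.9835% = 10.57%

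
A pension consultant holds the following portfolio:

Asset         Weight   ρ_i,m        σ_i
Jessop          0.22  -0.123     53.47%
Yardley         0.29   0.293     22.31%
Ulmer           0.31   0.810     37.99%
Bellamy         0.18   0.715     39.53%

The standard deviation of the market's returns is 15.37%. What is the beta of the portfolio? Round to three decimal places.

0.981

β_Jessop = -0.123 × 53.47% / 15.37% = -0.4279
β_Yardley = 0.293 × 22.31% / 15.37% = 0.4253
β_Ulmer = 0.810 × 37.99% / 15.37% = 2.0021
β_Bellamy = 0.715 × 39.53% / 15.37% = 1.8389
β_P = Σ w_i β_i = 0.22×-0.4279 + 0.29×0.4253 + 0.31×2.0021 + 0.18×1.8389 = 0.9809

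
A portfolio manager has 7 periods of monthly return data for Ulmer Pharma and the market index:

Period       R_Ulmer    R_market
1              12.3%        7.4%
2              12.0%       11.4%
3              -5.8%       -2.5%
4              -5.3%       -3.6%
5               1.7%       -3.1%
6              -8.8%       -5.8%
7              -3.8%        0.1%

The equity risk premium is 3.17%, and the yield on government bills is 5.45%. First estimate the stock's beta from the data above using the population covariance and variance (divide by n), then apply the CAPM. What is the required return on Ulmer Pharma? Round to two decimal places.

Mean R_i = (12.3 + 12.0 − 5.8 − 5.3 + 1.7 − 8.8 − 3.8) / 7 = 0.3286%
Mean R_m = (7.4 + 11.4 − 2.5 − 3.6 − 3.1 − 5.8 + 0.1) / 7 = 0.5571%
Σ(R_i − R̄_i)(R_m − R̄_m) = 305.5086  ⇒  Cov = 305.5086 / 7 = 43.6441
Σ(R_m − R̄_m)² = 245.0171  ⇒  Var(R_m) = 245.0171 / 7 = 35.0024
β = Cov / Var(R_m) = 43.6441 / 35.0024 = 1.2469
E(R) = R_f + β × MRP = 5.45% + 1.2469 × 3.17% = 9.40%

9.40%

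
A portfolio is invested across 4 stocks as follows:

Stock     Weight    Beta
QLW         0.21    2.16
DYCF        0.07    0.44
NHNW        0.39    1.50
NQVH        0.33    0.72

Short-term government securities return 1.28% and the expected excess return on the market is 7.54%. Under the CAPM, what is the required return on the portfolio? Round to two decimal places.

β_P = Σ w_i β_i = 0.21×2.16 + 0.07×0.44 + 0.39×1.50 + 0.33×0.72 = 1.3070
E(R_P) = R_f + β_P × MRP = 1.28% + 1.3070 × 7.54% = 11.13%

11.13%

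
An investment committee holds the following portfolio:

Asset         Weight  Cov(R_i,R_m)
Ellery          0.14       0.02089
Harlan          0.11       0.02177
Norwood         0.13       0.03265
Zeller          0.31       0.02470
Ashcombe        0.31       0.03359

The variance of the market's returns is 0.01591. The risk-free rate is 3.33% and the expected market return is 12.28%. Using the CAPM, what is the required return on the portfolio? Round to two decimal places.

β_Ellery = 0.02089 / 0.01591 = 1.3130
β_Harlan = 0.02177 / 0.01591 = 1.3683
β_Norwood = 0.03265 / 0.01591 = 2.0522
β_Zeller = 0.02470 / 0.01591 = 1.5525
β_Ashcombe = 0.03359 / 0.01591 = 2.1113
β_P = Σ w_i β_i = 0.14×1.3130 + 0.11×1.3683 + 0.13×2.0522 + 0.31×1.5525 + 0.31×2.1113 = 1.7369
MRP = 12.28% − 3.33% = 8.95%
E(R_P) = R_f + β_P × MRP = 3.33% + 1.7369 × 8.95% = 18.88%

18.88%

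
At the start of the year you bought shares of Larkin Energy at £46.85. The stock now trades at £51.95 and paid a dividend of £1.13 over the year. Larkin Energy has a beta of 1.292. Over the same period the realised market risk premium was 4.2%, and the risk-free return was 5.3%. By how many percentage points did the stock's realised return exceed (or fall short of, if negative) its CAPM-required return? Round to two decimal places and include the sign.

+2.57%

Realised HPR = (P1 + D1 − P0) / P0 = (51.95 + 1.13 − 46.85) / 46.85 = 6.23 / 46.85 = 13.2978%
CAPM required = R_f + β·MRP = 5.3% + 1.292 × 4.2% = 10.7264%
α = realised − required = 13.2978% − 10.7264% = +2.57%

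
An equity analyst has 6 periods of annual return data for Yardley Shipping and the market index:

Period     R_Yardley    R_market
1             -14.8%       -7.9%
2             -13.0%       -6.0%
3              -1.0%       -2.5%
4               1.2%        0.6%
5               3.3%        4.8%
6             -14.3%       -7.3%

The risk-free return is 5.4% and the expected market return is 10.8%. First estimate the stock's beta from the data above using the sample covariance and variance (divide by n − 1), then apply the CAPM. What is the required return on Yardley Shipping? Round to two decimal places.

Mean R_i = (-14.8 − 13.0 − 1.0 + 1.2 + 3.3 − 14.3) / 6 = -6.4333%
Mean R_m = (-7.9 − 6.0 − 2.5 + 0.6 + 4.8 − 7.3) / 6 = -3.0500%
Σ(R_i − R̄_i)(R_m − R̄_m) = 200.6400  ⇒  Cov = 200.6400 / 5 = 40.1280
Σ(R_m − R̄_m)² = 125.5350  ⇒  Var(R_m) = 125.5350 / 5 = 25.1070
β = Cov / Var(R_m) = 40.1280 / 25.1070 = 1.5983
MRP = 10.8% − 5.4% = 5.40%
E(R) = R_f + β × MRP = 5.4% + 1.5983 × 5.4% = 14.03%

14.03%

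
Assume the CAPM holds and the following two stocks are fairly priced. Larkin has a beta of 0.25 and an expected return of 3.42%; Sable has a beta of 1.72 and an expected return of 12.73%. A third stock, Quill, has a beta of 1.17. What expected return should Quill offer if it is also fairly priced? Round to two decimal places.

MRP (SML slope) = (12.73% − 3.42%) / (1.72 − 0.25) = 9.31% / 1.47 = 6.3333%
R_f (intercept) = 3.42% − 0.25 × 6.3333% = 1.8367%
E(R_Quill) = R_f + β × MRP = 1.8367% + 1.17 × 6.3333% = 9.25%

9.25%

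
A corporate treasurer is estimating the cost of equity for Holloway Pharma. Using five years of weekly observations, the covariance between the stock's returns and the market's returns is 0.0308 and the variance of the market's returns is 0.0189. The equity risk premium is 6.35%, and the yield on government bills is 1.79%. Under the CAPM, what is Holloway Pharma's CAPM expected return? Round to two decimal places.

β = Cov(R_i, R_m) / Var(R_m) = 0.0308 / 0.0189 = 1.6296
E(R) = R_f + β × MRP = 1.79% + 1.6296 × 6.35% = 12.14%

12.14%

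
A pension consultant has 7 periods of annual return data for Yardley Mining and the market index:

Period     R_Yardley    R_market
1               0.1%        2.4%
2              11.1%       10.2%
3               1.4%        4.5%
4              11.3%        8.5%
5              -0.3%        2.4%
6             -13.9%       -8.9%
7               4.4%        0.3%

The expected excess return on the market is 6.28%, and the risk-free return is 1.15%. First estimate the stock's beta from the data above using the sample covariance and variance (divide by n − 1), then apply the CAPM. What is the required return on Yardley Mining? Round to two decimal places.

9.24%

Mean R_i = (0.1 + 11.1 + 1.4 + 11.3 − 0.3 − 13.9 + 4.4) / 7 = 2.0143%
Mean R_m = (2.4 + 10.2 + 4.5 + 8.5 + 2.4 − 8.9 + 0.3) / 7 = 2.7714%
Σ(R_i − R̄_i)(R_m − R̄_m) = 301.0429  ⇒  Cov = 301.0429 / 6 = 50.1738
Σ(R_m − R̄_m)² = 233.5943  ⇒  Var(R_m) = 233.5943 / 6 = 38.9324
β = Cov / Var(R_m) = 50.1738 / 38.9324 = 1.2887
E(R) = R_f + β × MRP = 1.15% + 1.2887 × 6.28% = 9.24%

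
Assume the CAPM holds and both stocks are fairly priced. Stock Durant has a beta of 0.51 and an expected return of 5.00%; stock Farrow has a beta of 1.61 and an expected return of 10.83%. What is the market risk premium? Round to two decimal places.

Both satisfy E(R) = R_f + β·MRP, so the slope of the SML is
MRP = (10.83% − 5.00%) / (1.61 − 0.51) = 5.83% / 1.10 = 5.3000%

5.30%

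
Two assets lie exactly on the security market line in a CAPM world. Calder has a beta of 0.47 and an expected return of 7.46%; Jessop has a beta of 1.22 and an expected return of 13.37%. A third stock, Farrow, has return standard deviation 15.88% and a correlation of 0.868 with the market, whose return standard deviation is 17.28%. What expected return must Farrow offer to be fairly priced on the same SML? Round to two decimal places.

MRP = (13.37% − 7.46%) / (1.22 − 0.47) = 7.8800%
R_f = 7.46% − 0.47 × 7.8800% = 3.7564%
β_Farrow = ρ·σ_i/σ_m = 0.868 × 15.88 / 17.28 = 0.7977
E(R_Farrow) = R_f + β × MRP = 3.7564% + 0.7977 × 7.8800% = 10.04%

10.04%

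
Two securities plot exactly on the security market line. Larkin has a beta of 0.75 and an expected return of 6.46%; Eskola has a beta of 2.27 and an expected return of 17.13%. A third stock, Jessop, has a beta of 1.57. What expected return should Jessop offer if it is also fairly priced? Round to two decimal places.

MRP (SML slope) = (17.13% − 6.46%) / (2.27 − 0.75) = 10.67% / 1.52 = 7.0197%
R_f (intercept) = 6.46% − 0.75 × 7.0197% = 1.1952%
E(R_Jessop) = R_f + β × MRP = 1.1952% + 1.57 × 7.0197% = 12.22%

12.22%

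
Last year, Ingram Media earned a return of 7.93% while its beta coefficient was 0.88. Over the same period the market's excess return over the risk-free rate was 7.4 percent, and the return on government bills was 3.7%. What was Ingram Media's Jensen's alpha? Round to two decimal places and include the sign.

CAPM benchmark = R_f + β(R_m − R_f) = 3.7% + 0.88 × 7.4% = 10.2120%
α = actual − benchmark = 7.93% − 10.2120% = -2.28%

-2.28%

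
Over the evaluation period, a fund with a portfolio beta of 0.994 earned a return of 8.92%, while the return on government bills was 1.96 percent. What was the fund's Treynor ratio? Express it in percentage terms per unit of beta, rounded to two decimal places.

Treynor = (R_P − R_f) / β_P = (8.92% − 1.96%) / 0.9940 = 6.96% / 0.9940 = 7.00%

7.00%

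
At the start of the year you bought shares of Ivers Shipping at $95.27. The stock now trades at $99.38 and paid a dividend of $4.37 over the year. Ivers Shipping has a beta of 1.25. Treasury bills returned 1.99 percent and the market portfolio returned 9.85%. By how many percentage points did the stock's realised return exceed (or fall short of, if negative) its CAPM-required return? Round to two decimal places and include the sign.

-2.91%

Realised HPR = (P1 + D1 − P0) / P0 = (99.38 + 4.37 − 95.27) / 95.27 = 8.48 / 95.27 = 8.9010%
MRP = 9.85% − 1.99% = 7.86%
CAPM required = R_f + β·MRP = 1.99% + 1.25 × 7.86% = 11.8150%
α = realised − required = 8.9010% − 11.8150% = -2.91%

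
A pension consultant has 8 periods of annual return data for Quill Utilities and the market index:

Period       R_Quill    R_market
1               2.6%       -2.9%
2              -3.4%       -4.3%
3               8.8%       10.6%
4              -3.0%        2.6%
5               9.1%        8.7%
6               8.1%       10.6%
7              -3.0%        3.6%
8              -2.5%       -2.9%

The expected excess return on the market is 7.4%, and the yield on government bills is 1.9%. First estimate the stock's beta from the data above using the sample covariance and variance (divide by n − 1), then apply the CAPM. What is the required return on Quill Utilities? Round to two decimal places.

7.36%

Mean R_i = (2.6 − 3.4 + 8.8 − 3.0 + 9.1 + 8.1 − 3.0 − 2.5) / 8 = 2.0875%
Mean R_m = (-2.9 − 4.3 + 10.6 + 2.6 + 8.7 + 10.6 + 3.6 − 2.9) / 8 = 3.2500%
Σ(R_i − R̄_i)(R_m − R̄_m) = 199.7650  ⇒  Cov = 199.7650 / 7 = 28.5379
Σ(R_m − R̄_m)² = 270.9400  ⇒  Var(R_m) = 270.9400 / 7 = 38.7057
β = Cov / Var(R_m) = 28.5379 / 38.7057 = 0.7373
E(R) = R_f + β × MRP = 1.9% + 0.7373 × 7.4% = 7.36%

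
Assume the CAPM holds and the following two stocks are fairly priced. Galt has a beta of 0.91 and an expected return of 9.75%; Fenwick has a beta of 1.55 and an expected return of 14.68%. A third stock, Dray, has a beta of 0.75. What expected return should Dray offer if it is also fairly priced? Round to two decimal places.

8.52%

MRP (SML slope) = (14.68% − 9.75%) / (1.55 − 0.91) = 4.93% / 0.64 = 7.7031%
R_f (intercept) = 9.75% − 0.91 × 7.7031% = 2.7402%
E(R_Dray) = R_f + β × MRP = 2.7402% + 0.75 × 7.7031% = 8.52%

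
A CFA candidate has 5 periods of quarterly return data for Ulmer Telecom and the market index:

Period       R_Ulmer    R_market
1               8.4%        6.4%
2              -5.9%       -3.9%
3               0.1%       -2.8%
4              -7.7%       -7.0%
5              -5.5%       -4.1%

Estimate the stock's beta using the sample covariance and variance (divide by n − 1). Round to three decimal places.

Mean R_i = (8.4 − 5.9 + 0.1 − 7.7 − 5.5) / 5 = -2.1200%
Mean R_m = (6.4 − 3.9 − 2.8 − 7.0 − 4.1) / 5 = -2.2800%
Σ(R_i − R̄_i)(R_m − R̄_m) = 128.7720  ⇒  Cov = 128.7720 / 4 = 32.1930
Σ(R_m − R̄_m)² = 103.8280  ⇒  Var(R_m) = 103.8280 / 4 = 25.9570
β = Cov / Var(R_m) = 32.1930 / 25.9570 = 1.2402

1.240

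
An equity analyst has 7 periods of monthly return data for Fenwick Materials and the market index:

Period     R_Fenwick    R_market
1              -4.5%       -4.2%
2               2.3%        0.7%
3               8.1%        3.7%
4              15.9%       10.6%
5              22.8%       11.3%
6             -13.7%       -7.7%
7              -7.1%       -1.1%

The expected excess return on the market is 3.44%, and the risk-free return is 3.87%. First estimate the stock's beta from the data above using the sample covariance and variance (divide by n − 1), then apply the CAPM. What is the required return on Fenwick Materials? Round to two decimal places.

Mean R_i = (-4.5 + 2.3 + 8.1 + 15.9 + 22.8 − 13.7 − 7.1) / 7 = 3.4000%
Mean R_m = (-4.2 + 0.7 + 3.7 + 10.6 + 11.3 − 7.7 − 1.1) / 7 = 1.9000%
Σ(R_i − R̄_i)(R_m − R̄_m) = 544.7400  ⇒  Cov = 544.7400 / 6 = 90.7900
Σ(R_m − R̄_m)² = 307.1000  ⇒  Var(R_m) = 307.1000 / 6 = 51.1833
β = Cov / Var(R_m) = 90.7900 / 51.1833 = 1.7738
E(R) = R_f + β × MRP = 3.87% + 1.7738 × 3.44% = 9.97%

9.97%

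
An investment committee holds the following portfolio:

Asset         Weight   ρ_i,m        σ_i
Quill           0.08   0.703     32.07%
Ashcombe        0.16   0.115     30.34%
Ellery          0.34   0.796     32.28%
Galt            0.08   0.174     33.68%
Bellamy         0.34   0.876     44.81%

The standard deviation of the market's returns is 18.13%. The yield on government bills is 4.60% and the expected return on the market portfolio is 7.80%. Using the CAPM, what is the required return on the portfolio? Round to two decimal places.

9.00%

β_Quill = 0.703 × 32.07% / 18.13% = 1.2435
β_Ashcombe = 0.115 × 30.34% / 18.13% = 0.1924
β_Ellery = 0.796 × 32.28% / 18.13% = 1.4173
β_Galt = 0.174 × 33.68% / 18.13% = 0.3232
β_Bellamy = 0.876 × 44.81% / 18.13% = 2.1651
β_P = Σ w_i β_i = 0.08×1.2435 + 0.16×0.1924 + 0.34×1.4173 + 0.08×0.3232 + 0.34×2.1651 = 1.3741
MRP = 7.80% − 4.60% = 3.20%
E(R_P) = R_f + β_P × MRP = 4.60% + 1.3741 × 3.20% = 9.00%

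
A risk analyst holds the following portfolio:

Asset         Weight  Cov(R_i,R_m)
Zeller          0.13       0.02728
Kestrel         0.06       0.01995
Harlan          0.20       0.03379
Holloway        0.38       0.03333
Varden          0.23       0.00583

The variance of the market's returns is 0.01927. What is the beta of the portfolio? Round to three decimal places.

1.324

β_Zeller = 0.02728 / 0.01927 = 1.4157
β_Kestrel = 0.01995 / 0.01927 = 1.0353
β_Harlan = 0.03379 / 0.01927 = 1.7535
β_Holloway = 0.03333 / 0.01927 = 1.7296
β_Varden = 0.00583 / 0.01927 = 0.3025
β_P = Σ w_i β_i = 0.13×1.4157 + 0.06×1.0353 + 0.20×1.7535 + 0.38×1.7296 + 0.23×0.3025 = 1.3237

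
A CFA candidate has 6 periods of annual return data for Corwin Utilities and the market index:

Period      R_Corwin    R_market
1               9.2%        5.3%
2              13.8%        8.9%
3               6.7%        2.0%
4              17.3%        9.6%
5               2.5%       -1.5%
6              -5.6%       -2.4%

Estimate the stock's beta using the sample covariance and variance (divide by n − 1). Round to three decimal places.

Mean R_i = (9.2 + 13.8 + 6.7 + 17.3 + 2.5 − 5.6) / 6 = 7.3167%
Mean R_m = (5.3 + 8.9 + 2.0 + 9.6 − 1.5 − 2.4) / 6 = 3.6500%
Σ(R_i − R̄_i)(R_m − R̄_m) = 200.5150  ⇒  Cov = 200.5150 / 5 = 40.1030
Σ(R_m − R̄_m)² = 131.5350  ⇒  Var(R_m) = 131.5350 / 5 = 26.3070
β = Cov / Var(R_m) = 40.1030 / 26.3070 = 1.5244

1.524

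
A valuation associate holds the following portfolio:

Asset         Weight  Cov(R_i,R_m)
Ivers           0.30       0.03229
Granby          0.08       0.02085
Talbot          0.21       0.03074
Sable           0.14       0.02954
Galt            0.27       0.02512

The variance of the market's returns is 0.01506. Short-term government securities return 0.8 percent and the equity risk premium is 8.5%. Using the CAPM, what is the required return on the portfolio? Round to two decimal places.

β_Ivers = 0.03229 / 0.01506 = 2.1441
β_Granby = 0.02085 / 0.01506 = 1.3845
β_Talbot = 0.03074 / 0.01506 = 2.0412
β_Sable = 0.02954 / 0.01506 = 1.9615
β_Galt = 0.02512 / 0.01506 = 1.6680
β_P = Σ w_i β_i = 0.30×2.1441 + 0.08×1.3845 + 0.21×2.0412 + 0.14×1.9615 + 0.27×1.6680 = 1.9076
E(R_P) = R_f + β_P × MRP = 0.8% + 1.9076 × 8.5% = 17.01%

17.01%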